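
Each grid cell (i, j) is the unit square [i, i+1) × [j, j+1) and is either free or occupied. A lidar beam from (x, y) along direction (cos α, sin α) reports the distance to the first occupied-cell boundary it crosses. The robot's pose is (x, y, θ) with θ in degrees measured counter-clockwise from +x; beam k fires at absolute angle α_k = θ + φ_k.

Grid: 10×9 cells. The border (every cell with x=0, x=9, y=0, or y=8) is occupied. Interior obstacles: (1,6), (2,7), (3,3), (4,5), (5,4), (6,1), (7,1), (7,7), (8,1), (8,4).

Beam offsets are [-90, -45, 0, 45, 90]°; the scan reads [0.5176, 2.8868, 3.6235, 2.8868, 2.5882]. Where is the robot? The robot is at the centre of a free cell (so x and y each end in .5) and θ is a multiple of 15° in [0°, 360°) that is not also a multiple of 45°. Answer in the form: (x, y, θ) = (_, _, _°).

(x, y, θ) = (5.5, 5.5, 15°)

Enumerate (i+0.5, j+0.5, θ) over the 46 free cells and 16 admissible headings. For each, cast all 5 beams and compare to the given ranges.
  (5.5, 6.5, 165°): beam 1 = 1.5529 ≠ 0.5176 ✗
  (2.5, 6.5, 75°): beam 1 = 1.9319 ≠ 0.5176 ✗
  (5.5, 3.5, 75°): beam 1 = 3.6235 ≠ 0.5176 ✗
  (4.5, 4.5, 210°): beam 1 = 0.5774 ≠ 0.5176 ✗
  …
  (5.5, 5.5, 15°): r_1=0.5176, r_2=2.8868, r_3=3.6235, r_4=2.8868, r_5=2.5882 — all match ✓
Only this pose fits every beam.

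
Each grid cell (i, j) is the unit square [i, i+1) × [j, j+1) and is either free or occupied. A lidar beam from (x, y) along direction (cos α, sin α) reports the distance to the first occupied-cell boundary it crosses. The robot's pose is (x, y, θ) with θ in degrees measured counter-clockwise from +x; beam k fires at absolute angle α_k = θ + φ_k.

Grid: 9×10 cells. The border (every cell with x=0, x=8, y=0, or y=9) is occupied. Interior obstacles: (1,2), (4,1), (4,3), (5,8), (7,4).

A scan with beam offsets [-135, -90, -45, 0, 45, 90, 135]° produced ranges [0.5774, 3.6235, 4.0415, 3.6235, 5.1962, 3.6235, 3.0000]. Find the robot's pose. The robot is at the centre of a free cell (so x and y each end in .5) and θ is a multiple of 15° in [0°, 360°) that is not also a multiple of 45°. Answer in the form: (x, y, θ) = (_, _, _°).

(x, y, θ) = (4.5, 4.5, 75°)

The pose lattice has 51·16 = 816 candidates. Test each by forward raycasting.
  (7.5, 1.5, 15°): beam 2 = 0.5176 ≠ 3.6235 ✗
  (1.5, 4.5, 15°): beam 1 = 1.0000 ≠ 0.5774 ✗
  (5.5, 1.5, 105°): beam 1 = 1.0000 ≠ 0.5774 ✗
  (3.5, 2.5, 345°): beam 1 = 2.8868 ≠ 0.5774 ✗
  …
  (4.5, 4.5, 75°): r_1=0.5774, r_2=3.6235, r_3=4.0415, r_4=3.6235, r_5=5.1962, r_6=3.6235, r_7=3.0000 — all match ✓
Only this pose fits every beam.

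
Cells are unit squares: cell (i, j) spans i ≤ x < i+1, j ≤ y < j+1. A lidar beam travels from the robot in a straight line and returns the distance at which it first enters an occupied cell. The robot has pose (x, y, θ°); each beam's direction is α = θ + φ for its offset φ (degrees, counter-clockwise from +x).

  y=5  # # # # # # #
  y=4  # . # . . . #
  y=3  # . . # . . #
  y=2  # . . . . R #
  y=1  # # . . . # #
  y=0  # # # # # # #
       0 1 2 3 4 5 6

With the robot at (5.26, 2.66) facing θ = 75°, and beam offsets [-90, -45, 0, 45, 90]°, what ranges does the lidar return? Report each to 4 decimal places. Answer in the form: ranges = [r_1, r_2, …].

beam 1: φ=-90°, α=345°
  d=(0.9659,-0.2588)  start (5,2)  tX=0.7661 tY=2.5500  stride 1/|dx|=1.0353 1/|dy|=3.8637
    cross x-line → (6,2), t=0.7661 (wall)
  → r_1 = 0.7661
beam 2: φ=-45°, α=30°
  d=(0.8660,0.5000)  start (5,2)  tX=0.8545 tY=0.6800  stride 1/|dx|=1.1547 1/|dy|=2.0000
    cross y-line → (5,3), t=0.6800
    cross x-line → (6,3), t=0.8545 (wall)
  → r_2 = 0.8545
beam 3: φ=0°, α=75°
  d=(0.2588,0.9659)  start (5,2)  tX=2.8591 tY=0.3520  stride 1/|dx|=3.8637 1/|dy|=1.0353
    cross y-line → (5,3), t=0.3520
    cross y-line → (5,4), t=1.3873
    cross y-line → (5,5), t=2.4225 (wall)
  → r_3 = 2.4225
beam 4: φ=45°, α=120°
  d=(-0.5000,0.8660)  start (5,2)  tX=0.5200 tY=0.3926  stride 1/|dx|=2.0000 1/|dy|=1.1547
    cross y-line → (5,3), t=0.3926
    cross x-line → (4,3), t=0.5200
    cross y-line → (4,4), t=1.5473
    cross x-line → (3,4), t=2.5200
    cross y-line → (3,5), t=2.7020 (wall)
  → r_4 = 2.7020
beam 5: φ=90°, α=165°
  d=(-0.9659,0.2588)  start (5,2)  tX=0.2692 tY=1.3137  stride 1/|dx|=1.0353 1/|dy|=3.8637
    cross x-line → (4,2), t=0.2692
    cross x-line → (3,2), t=1.3044
    cross y-line → (3,3), t=1.3137 (wall)
  → r_5 = 1.3137

ranges = [0.7661, 0.8545, 2.4225, 2.7020, 1.3137]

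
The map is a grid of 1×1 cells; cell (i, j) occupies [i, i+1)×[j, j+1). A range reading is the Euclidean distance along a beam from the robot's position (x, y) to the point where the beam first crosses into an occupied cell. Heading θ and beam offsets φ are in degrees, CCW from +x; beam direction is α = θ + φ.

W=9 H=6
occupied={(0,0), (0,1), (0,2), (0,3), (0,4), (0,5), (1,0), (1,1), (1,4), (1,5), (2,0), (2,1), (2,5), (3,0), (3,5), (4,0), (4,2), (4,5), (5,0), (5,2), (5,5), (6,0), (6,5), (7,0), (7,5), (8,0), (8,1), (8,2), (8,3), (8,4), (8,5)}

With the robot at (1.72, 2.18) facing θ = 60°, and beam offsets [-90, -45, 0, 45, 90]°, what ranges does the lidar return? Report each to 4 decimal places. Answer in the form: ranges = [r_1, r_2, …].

beam 1: φ=-90°, α=330°
  direction (0.8660, -0.5000); cell (1,2); t to first gridline: x 0.3233, y 0.3600 (then +1.1547 / +2.0000)
    (2,2) via x @ 0.3233
    (2,1) via y @ 0.3600  # hit
  → r_1 = 0.3600
beam 2: φ=-45°, α=15°
  direction (0.9659, 0.2588); cell (1,2); t to first gridline: x 0.2899, y 3.1682 (then +1.0353 / +3.8637)
    (2,2) via x @ 0.2899
    (3,2) via x @ 1.3252
    (4,2) via x @ 2.3604  # hit
  → r_2 = 2.3604
beam 3: φ=0°, α=60°
  direction (0.5000, 0.8660); cell (1,2); t to first gridline: x 0.5600, y 0.9469 (then +2.0000 / +1.1547)
    (2,2) via x @ 0.5600
    (2,3) via y @ 0.9469
    (2,4) via y @ 2.1016
    (3,4) via x @ 2.5600
    (3,5) via y @ 3.2563  # hit
  → r_3 = 3.2563
beam 4: φ=45°, α=105°
  direction (-0.2588, 0.9659); cell (1,2); t to first gridline: x 2.7819, y 0.8489 (then +3.8637 / +1.0353)
    (1,3) via y @ 0.8489
    (1,4) via y @ 1.8842  # hit
  → r_4 = 1.8842
beam 5: φ=90°, α=150°
  direction (-0.8660, 0.5000); cell (1,2); t to first gridline: x 0.8314, y 1.6400 (then +1.1547 / +2.0000)
    (0,2) via x @ 0.8314  # hit
  → r_5 = 0.8314

ranges = [0.3600, 2.3604, 3.2563, 1.8842, 0.8314]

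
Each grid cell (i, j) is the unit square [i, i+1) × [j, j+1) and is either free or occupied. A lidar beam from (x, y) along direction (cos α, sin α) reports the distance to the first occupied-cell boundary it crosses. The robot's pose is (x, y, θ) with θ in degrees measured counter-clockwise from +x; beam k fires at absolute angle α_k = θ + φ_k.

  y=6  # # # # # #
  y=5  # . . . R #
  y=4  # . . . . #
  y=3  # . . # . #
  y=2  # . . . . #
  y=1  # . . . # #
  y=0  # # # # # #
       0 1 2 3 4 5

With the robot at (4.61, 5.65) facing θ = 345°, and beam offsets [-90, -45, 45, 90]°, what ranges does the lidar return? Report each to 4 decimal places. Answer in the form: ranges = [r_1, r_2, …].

beam 1: φ=-90°, α=255°
  d=(-0.2588,-0.9659)  start (4,5)  tX=2.3569 tY=0.6729  stride 1/|dx|=3.8637 1/|dy|=1.0353
    cross y-line → (4,4), t=0.6729
    cross y-line → (4,3), t=1.7082
    cross x-line → (3,3), t=2.3569 (wall)
  → r_1 = 2.3569
beam 2: φ=-45°, α=300°
  d=(0.5000,-0.8660)  start (4,5)  tX=0.7800 tY=0.7506  stride 1/|dx|=2.0000 1/|dy|=1.1547
    cross y-line → (4,4), t=0.7506
    cross x-line → (5,4), t=0.7800 (wall)
  → r_2 = 0.7800
beam 3: φ=45°, α=30°
  d=(0.8660,0.5000)  start (4,5)  tX=0.4503 tY=0.7000  stride 1/|dx|=1.1547 1/|dy|=2.0000
    cross x-line → (5,5), t=0.4503 (wall)
  → r_3 = 0.4503
beam 4: φ=90°, α=75°
  d=(0.2588,0.9659)  start (4,5)  tX=1.5068 tY=0.3623  stride 1/|dx|=3.8637 1/|dy|=1.0353
    cross y-line → (4,6), t=0.3623 (wall)
  → r_4 = 0.3623

ranges = [2.3569, 0.7800, 0.4503, 0.3623]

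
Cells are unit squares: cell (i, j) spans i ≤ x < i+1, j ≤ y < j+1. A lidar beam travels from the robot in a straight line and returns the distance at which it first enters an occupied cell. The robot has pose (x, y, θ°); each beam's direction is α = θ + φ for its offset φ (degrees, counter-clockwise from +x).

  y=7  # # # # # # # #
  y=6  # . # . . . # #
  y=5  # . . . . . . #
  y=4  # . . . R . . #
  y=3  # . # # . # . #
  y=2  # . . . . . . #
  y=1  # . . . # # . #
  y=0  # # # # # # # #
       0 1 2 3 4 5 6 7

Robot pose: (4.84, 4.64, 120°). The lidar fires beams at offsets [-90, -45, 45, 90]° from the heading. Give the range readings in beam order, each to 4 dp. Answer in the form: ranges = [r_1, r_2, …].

ranges = [2.4942, 2.4433, 3.9755, 1.2800]

beam 1: φ=-90°, α=30°
  d=(0.8660,0.5000)  start (4,4)  tX=0.1848 tY=0.7200  stride 1/|dx|=1.1547 1/|dy|=2.0000
    cross x-line → (5,4), t=0.1848
    cross y-line → (5,5), t=0.7200
    cross x-line → (6,5), t=1.3395
    cross x-line → (7,5), t=2.4942 (wall)
  → r_1 = 2.4942
beam 2: φ=-45°, α=75°
  d=(0.2588,0.9659)  start (4,4)  tX=0.6182 tY=0.3727  stride 1/|dx|=3.8637 1/|dy|=1.0353
    cross y-line → (4,5), t=0.3727
    cross x-line → (5,5), t=0.6182
    cross y-line → (5,6), t=1.4080
    cross y-line → (5,7), t=2.4433 (wall)
  → r_2 = 2.4433
beam 3: φ=45°, α=165°
  d=(-0.9659,0.2588)  start (4,4)  tX=0.8696 tY=1.3909  stride 1/|dx|=1.0353 1/|dy|=3.8637
    cross x-line → (3,4), t=0.8696
    cross y-line → (3,5), t=1.3909
    cross x-line → (2,5), t=1.9049
    cross x-line → (1,5), t=2.9402
    cross x-line → (0,5), t=3.9755 (wall)
  → r_3 = 3.9755
beam 4: φ=90°, α=210°
  d=(-0.8660,-0.5000)  start (4,4)  tX=0.9699 tY=1.2800  stride 1/|dx|=1.1547 1/|dy|=2.0000
    cross x-line → (3,4), t=0.9699
    cross y-line → (3,3), t=1.2800 (wall)
  → r_4 = 1.2800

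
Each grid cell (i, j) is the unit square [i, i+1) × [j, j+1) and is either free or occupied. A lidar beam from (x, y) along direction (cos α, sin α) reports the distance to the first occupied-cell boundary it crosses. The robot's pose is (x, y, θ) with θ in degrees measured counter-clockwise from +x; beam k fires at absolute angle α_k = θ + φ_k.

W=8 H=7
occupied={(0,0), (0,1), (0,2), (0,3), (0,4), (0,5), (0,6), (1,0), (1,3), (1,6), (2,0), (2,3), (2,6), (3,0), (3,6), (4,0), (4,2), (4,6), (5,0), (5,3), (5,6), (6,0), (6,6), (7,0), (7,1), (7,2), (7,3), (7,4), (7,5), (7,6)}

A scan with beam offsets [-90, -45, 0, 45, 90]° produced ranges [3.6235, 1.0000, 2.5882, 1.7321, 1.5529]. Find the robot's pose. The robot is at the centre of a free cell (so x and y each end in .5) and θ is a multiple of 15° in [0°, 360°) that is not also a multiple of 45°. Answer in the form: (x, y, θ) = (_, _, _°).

Enumerate (i+0.5, j+0.5, θ) over the 26 free cells and 16 admissible headings. For each, cast all 5 beams and compare to the given ranges.
  (3.5, 4.5, 255°): beam 1 = 2.5882 ≠ 3.6235 ✗
  (5.5, 5.5, 30°): beam 1 = 3.0000 ≠ 3.6235 ✗
  (2.5, 1.5, 195°): beam 1 = 1.5529 ≠ 3.6235 ✗
  (4.5, 5.5, 195°): beam 1 = 0.5176 ≠ 3.6235 ✗
  …
  (3.5, 2.5, 195°): r_1=3.6235, r_2=1.0000, r_3=2.5882, r_4=1.7321, r_5=1.5529 — all match ✓
No second candidate reproduces the full scan.

(x, y, θ) = (3.5, 2.5, 195°)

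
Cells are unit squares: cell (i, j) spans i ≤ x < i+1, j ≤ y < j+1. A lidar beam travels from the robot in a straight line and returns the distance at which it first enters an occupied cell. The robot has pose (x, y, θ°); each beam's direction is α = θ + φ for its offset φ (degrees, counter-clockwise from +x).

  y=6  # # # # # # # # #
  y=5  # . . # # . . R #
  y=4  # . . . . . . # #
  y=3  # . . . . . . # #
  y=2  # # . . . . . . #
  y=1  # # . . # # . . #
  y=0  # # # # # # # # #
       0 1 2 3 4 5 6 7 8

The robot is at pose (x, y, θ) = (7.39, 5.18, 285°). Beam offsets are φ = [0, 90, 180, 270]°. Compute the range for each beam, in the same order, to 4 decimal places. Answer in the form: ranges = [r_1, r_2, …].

beam 1: φ=0°, α=285°
  dir = (cos 285°, sin 285°) = (0.2588, -0.9659); from cell (7,5)
  next x-line at t=2.3569, next y-line at t=0.1863; Δt_x=3.8637, Δt_y=1.0353
    y: enter (7,4) at t=0.1863 ← occupied
  → r_1 = 0.1863
beam 2: φ=90°, α=15°
  dir = (cos 15°, sin 15°) = (0.9659, 0.2588); from cell (7,5)
  next x-line at t=0.6315, next y-line at t=3.1682; Δt_x=1.0353, Δt_y=3.8637
    x: enter (8,5) at t=0.6315 ← occupied
  → r_2 = 0.6315
beam 3: φ=180°, α=105°
  dir = (cos 105°, sin 105°) = (-0.2588, 0.9659); from cell (7,5)
  next x-line at t=1.5068, next y-line at t=0.8489; Δt_x=3.8637, Δt_y=1.0353
    y: enter (7,6) at t=0.8489 ← occupied
  → r_3 = 0.8489
beam 4: φ=270°, α=195°
  dir = (cos 195°, sin 195°) = (-0.9659, -0.2588); from cell (7,5)
  next x-line at t=0.4038, next y-line at t=0.6955; Δt_x=1.0353, Δt_y=3.8637
    x: enter (6,5) at t=0.4038
    y: enter (6,4) at t=0.6955
    x: enter (5,4) at t=1.4390
    x: enter (4,4) at t=2.4743
    x: enter (3,4) at t=3.5096
    x: enter (2,4) at t=4.5449
    y: enter (2,3) at t=4.5592
    x: enter (1,3) at t=5.5801
    x: enter (0,3) at t=6.6154 ← occupied
  → r_4 = 6.6154

ranges = [0.1863, 0.6315, 0.8489, 6.6154]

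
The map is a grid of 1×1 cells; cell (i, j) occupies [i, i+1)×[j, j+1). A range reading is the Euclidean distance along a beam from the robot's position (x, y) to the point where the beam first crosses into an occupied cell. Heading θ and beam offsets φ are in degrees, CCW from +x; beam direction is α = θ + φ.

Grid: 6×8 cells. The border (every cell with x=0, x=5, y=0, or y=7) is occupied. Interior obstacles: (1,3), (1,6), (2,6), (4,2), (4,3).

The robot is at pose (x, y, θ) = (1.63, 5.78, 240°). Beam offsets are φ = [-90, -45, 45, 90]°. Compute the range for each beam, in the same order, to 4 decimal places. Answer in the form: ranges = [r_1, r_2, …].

beam 1: φ=-90°, α=150°
  d=(-0.8660,0.5000)  start (1,5)  tX=0.7275 tY=0.4400  stride 1/|dx|=1.1547 1/|dy|=2.0000
    cross y-line → (1,6), t=0.4400 (wall)
  → r_1 = 0.4400
beam 2: φ=-45°, α=195°
  d=(-0.9659,-0.2588)  start (1,5)  tX=0.6522 tY=3.0137  stride 1/|dx|=1.0353 1/|dy|=3.8637
    cross x-line → (0,5), t=0.6522 (wall)
  → r_2 = 0.6522
beam 3: φ=45°, α=285°
  d=(0.2588,-0.9659)  start (1,5)  tX=1.4296 tY=0.8075  stride 1/|dx|=3.8637 1/|dy|=1.0353
    cross y-line → (1,4), t=0.8075
    cross x-line → (2,4), t=1.4296
    cross y-line → (2,3), t=1.8428
    cross y-line → (2,2), t=2.8781
    cross y-line → (2,1), t=3.9133
    cross y-line → (2,0), t=4.9486 (wall)
  → r_3 = 4.9486
beam 4: φ=90°, α=330°
  d=(0.8660,-0.5000)  start (1,5)  tX=0.4272 tY=1.5600  stride 1/|dx|=1.1547 1/|dy|=2.0000
    cross x-line → (2,5), t=0.4272
    cross y-line → (2,4), t=1.5600
    cross x-line → (3,4), t=1.5819
    cross x-line → (4,4), t=2.7366
    cross y-line → (4,3), t=3.5600 (wall)
  → r_4 = 3.5600

ranges = [0.4400, 0.6522, 4.9486, 3.5600]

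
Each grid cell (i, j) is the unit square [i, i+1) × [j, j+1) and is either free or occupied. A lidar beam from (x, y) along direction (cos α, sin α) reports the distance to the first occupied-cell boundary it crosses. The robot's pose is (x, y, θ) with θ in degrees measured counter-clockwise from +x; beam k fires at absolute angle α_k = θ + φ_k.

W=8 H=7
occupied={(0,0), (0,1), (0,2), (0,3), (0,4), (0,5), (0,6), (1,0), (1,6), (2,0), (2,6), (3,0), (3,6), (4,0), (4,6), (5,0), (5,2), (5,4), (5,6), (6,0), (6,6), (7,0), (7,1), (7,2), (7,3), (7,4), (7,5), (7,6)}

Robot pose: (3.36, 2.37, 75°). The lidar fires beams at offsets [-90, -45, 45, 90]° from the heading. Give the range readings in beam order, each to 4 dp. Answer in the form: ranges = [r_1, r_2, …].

beam 1: φ=-90°, α=345°
  direction (0.9659, -0.2588); cell (3,2); t to first gridline: x 0.6626, y 1.4296 (then +1.0353 / +3.8637)
    (4,2) via x @ 0.6626
    (4,1) via y @ 1.4296
    (5,1) via x @ 1.6979
    (6,1) via x @ 2.7331
    (7,1) via x @ 3.7684  # hit
  → r_1 = 3.7684
beam 2: φ=-45°, α=30°
  direction (0.8660, 0.5000); cell (3,2); t to first gridline: x 0.7390, y 1.2600 (then +1.1547 / +2.0000)
    (4,2) via x @ 0.7390
    (4,3) via y @ 1.2600
    (5,3) via x @ 1.8937
    (6,3) via x @ 3.0484
    (6,4) via y @ 3.2600
    (7,4) via x @ 4.2031  # hit
  → r_2 = 4.2031
beam 3: φ=45°, α=120°
  direction (-0.5000, 0.8660); cell (3,2); t to first gridline: x 0.7200, y 0.7275 (then +2.0000 / +1.1547)
    (2,2) via x @ 0.7200
    (2,3) via y @ 0.7275
    (2,4) via y @ 1.8822
    (1,4) via x @ 2.7200
    (1,5) via y @ 3.0369
    (1,6) via y @ 4.1916  # hit
  → r_3 = 4.1916
beam 4: φ=90°, α=165°
  direction (-0.9659, 0.2588); cell (3,2); t to first gridline: x 0.3727, y 2.4341 (then +1.0353 / +3.8637)
    (2,2) via x @ 0.3727
    (1,2) via x @ 1.4080
    (1,3) via y @ 2.4341
    (0,3) via x @ 2.4433  # hit
  → r_4 = 2.4433

ranges = [3.7684, 4.2031, 4.1916, 2.4433]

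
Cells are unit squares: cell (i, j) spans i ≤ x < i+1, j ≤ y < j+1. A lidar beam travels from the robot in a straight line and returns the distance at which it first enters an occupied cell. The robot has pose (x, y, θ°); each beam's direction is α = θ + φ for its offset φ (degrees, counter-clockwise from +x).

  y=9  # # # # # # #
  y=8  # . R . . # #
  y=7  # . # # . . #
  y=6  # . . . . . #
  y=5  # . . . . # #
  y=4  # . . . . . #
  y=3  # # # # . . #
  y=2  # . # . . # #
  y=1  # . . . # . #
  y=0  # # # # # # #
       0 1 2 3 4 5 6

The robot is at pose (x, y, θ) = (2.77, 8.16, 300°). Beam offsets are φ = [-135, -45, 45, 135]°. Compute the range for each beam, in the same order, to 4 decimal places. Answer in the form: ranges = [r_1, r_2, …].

beam 1: φ=-135°, α=165°
  dir = (cos 165°, sin 165°) = (-0.9659, 0.2588); from cell (2,8)
  next x-line at t=0.7972, next y-line at t=3.2455; Δt_x=1.0353, Δt_y=3.8637
    x: enter (1,8) at t=0.7972
    x: enter (0,8) at t=1.8324 ← occupied
  → r_1 = 1.8324
beam 2: φ=-45°, α=255°
  dir = (cos 255°, sin 255°) = (-0.2588, -0.9659); from cell (2,8)
  next x-line at t=2.9751, next y-line at t=0.1656; Δt_x=3.8637, Δt_y=1.0353
    y: enter (2,7) at t=0.1656 ← occupied
  → r_2 = 0.1656
beam 3: φ=45°, α=345°
  dir = (cos 345°, sin 345°) = (0.9659, -0.2588); from cell (2,8)
  next x-line at t=0.2381, next y-line at t=0.6182; Δt_x=1.0353, Δt_y=3.8637
    x: enter (3,8) at t=0.2381
    y: enter (3,7) at t=0.6182 ← occupied
  → r_3 = 0.6182
beam 4: φ=135°, α=75°
  dir = (cos 75°, sin 75°) = (0.2588, 0.9659); from cell (2,8)
  next x-line at t=0.8887, next y-line at t=0.8696; Δt_x=3.8637, Δt_y=1.0353
    y: enter (2,9) at t=0.8696 ← occupied
  → r_4 = 0.8696

ranges = [1.8324, 0.1656, 0.6182, 0.8696]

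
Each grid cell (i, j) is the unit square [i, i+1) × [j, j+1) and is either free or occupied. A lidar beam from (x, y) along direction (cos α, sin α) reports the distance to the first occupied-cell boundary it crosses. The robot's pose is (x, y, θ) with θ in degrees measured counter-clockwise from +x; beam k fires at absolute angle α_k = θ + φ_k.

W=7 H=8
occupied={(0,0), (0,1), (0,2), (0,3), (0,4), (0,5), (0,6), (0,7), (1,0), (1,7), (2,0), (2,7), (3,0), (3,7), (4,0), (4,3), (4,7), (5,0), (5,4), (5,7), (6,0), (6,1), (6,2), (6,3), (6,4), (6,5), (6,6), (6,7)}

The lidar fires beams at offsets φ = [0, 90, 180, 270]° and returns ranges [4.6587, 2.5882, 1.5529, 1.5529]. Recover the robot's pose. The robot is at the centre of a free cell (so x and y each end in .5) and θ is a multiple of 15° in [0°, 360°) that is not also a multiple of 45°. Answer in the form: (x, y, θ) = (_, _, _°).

(x, y, θ) = (2.5, 5.5, 255°)

Enumerate (i+0.5, j+0.5, θ) over the 28 free cells and 16 admissible headings. For each, cast all 4 beams and compare to the given ranges.
  (3.5, 2.5, 240°): beam 1 = 1.7321 ≠ 4.6587 ✗
  (1.5, 4.5, 165°): beam 1 = 0.5176 ≠ 4.6587 ✗
  (1.5, 2.5, 105°): beam 1 = 1.9319 ≠ 4.6587 ✗
  …
  (2.5, 5.5, 255°): r_1=4.6587, r_2=2.5882, r_3=1.5529, r_4=1.5529 — all match ✓
Only this pose fits every beam.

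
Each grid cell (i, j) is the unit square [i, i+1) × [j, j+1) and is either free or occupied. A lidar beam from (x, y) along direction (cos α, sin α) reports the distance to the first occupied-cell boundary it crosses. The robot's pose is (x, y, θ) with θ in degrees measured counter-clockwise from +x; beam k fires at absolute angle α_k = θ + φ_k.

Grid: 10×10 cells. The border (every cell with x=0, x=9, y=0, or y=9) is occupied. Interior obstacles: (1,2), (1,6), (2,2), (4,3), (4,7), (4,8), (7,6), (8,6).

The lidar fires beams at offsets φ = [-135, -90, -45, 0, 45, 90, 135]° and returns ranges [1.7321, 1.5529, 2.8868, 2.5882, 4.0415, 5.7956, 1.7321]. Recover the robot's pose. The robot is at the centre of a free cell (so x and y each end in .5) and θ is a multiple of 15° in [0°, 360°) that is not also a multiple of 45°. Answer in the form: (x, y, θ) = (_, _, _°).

Enumerate (i+0.5, j+0.5, θ) over the 56 free cells and 16 admissible headings. For each, cast all 7 beams and compare to the given ranges.
  (8.5, 1.5, 120°): beam 1 = 0.5176 ≠ 1.7321 ✗
  (7.5, 1.5, 255°): beam 1 = 6.3509 ≠ 1.7321 ✗
  (6.5, 5.5, 345°): beam 1 = 5.0000 ≠ 1.7321 ✗
  (8.5, 1.5, 150°): beam 1 = 0.5176 ≠ 1.7321 ✗
  …
  (6.5, 2.5, 15°): r_1=1.7321, r_2=1.5529, r_3=2.8868, r_4=2.5882, r_5=4.0415, r_6=5.7956, r_7=1.7321 — all match ✓
No second candidate reproduces the full scan.

(x, y, θ) = (6.5, 2.5, 15°)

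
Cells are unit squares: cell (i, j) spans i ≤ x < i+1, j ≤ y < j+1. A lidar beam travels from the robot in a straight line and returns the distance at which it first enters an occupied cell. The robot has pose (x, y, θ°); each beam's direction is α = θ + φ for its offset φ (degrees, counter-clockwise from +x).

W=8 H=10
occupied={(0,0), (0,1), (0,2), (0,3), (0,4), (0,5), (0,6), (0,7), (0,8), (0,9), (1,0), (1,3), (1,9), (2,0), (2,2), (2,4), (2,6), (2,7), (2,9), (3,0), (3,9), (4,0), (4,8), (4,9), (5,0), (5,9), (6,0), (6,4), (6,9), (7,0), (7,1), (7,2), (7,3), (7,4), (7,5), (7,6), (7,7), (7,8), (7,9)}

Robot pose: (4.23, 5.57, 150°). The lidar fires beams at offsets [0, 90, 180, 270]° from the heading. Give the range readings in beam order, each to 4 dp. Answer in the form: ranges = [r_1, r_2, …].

beam 1: φ=0°, α=150°
  d=(-0.8660,0.5000)  start (4,5)  tX=0.2656 tY=0.8600  stride 1/|dx|=1.1547 1/|dy|=2.0000
    cross x-line → (3,5), t=0.2656
    cross y-line → (3,6), t=0.8600
    cross x-line → (2,6), t=1.4203 (wall)
  → r_1 = 1.4203
beam 2: φ=90°, α=240°
  d=(-0.5000,-0.8660)  start (4,5)  tX=0.4600 tY=0.6582  stride 1/|dx|=2.0000 1/|dy|=1.1547
    cross x-line → (3,5), t=0.4600
    cross y-line → (3,4), t=0.6582
    cross y-line → (3,3), t=1.8129
    cross x-line → (2,3), t=2.4600
    cross y-line → (2,2), t=2.9676 (wall)
  → r_2 = 2.9676
beam 3: φ=180°, α=330°
  d=(0.8660,-0.5000)  start (4,5)  tX=0.8891 tY=1.1400  stride 1/|dx|=1.1547 1/|dy|=2.0000
    cross x-line → (5,5), t=0.8891
    cross y-line → (5,4), t=1.1400
    cross x-line → (6,4), t=2.0438 (wall)
  → r_3 = 2.0438
beam 4: φ=270°, α=60°
  d=(0.5000,0.8660)  start (4,5)  tX=1.5400 tY=0.4965  stride 1/|dx|=2.0000 1/|dy|=1.1547
    cross y-line → (4,6), t=0.4965
    cross x-line → (5,6), t=1.5400
    cross y-line → (5,7), t=1.6512
    cross y-line → (5,8), t=2.8059
    cross x-line → (6,8), t=3.5400
    cross y-line → (6,9), t=3.9606 (wall)
  → r_4 = 3.9606

ranges = [1.4203, 2.9676, 2.0438, 3.9606]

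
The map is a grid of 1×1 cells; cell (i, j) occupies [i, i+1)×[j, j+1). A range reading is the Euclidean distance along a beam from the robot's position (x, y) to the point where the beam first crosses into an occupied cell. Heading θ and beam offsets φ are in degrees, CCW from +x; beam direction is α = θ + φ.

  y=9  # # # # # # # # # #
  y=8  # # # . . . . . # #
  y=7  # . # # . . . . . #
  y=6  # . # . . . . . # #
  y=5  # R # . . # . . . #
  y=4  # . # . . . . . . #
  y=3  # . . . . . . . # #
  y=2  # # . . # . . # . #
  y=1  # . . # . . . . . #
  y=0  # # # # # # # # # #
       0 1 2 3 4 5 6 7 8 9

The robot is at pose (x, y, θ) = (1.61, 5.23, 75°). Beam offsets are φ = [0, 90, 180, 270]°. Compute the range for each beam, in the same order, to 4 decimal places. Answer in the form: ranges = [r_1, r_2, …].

ranges = [1.5068, 0.6315, 2.3087, 0.4038]

beam 1: φ=0°, α=75°
  cosα=0.2588 sinα=0.9659 | (1,5) | tMaxX 1.5068 tMaxY 0.7972 | tΔX 3.8637 tΔY 1.0353
    t=0.7972 [y] (1,6)
    t=1.5068 [x] (2,6) — stop
  → r_1 = 1.5068
beam 2: φ=90°, α=165°
  cosα=-0.9659 sinα=0.2588 | (1,5) | tMaxX 0.6315 tMaxY 2.9751 | tΔX 1.0353 tΔY 3.8637
    t=0.6315 [x] (0,5) — stop
  → r_2 = 0.6315
beam 3: φ=180°, α=255°
  cosα=-0.2588 sinα=-0.9659 | (1,5) | tMaxX 2.3569 tMaxY 0.2381 | tΔX 3.8637 tΔY 1.0353
    t=0.2381 [y] (1,4)
    t=1.2734 [y] (1,3)
    t=2.3087 [y] (1,2) — stop
  → r_3 = 2.3087
beam 4: φ=270°, α=345°
  cosα=0.9659 sinα=-0.2588 | (1,5) | tMaxX 0.4038 tMaxY 0.8887 | tΔX 1.0353 tΔY 3.8637
    t=0.4038 [x] (2,5) — stop
  → r_4 = 0.4038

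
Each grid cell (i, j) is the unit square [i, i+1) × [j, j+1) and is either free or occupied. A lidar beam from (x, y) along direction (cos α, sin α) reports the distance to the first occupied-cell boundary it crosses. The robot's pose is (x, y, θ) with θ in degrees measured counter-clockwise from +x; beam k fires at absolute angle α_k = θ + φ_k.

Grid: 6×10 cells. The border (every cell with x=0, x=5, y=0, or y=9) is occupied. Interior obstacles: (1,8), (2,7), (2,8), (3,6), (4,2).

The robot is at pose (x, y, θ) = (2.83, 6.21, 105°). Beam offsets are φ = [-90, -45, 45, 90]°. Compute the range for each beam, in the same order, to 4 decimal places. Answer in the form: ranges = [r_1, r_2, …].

ranges = [0.1760, 0.3400, 2.1131, 1.8946]

beam 1: φ=-90°, α=15°
  dir = (cos 15°, sin 15°) = (0.9659, 0.2588); from cell (2,6)
  next x-line at t=0.1760, next y-line at t=3.0523; Δt_x=1.0353, Δt_y=3.8637
    x: enter (3,6) at t=0.1760 ← occupied
  → r_1 = 0.1760
beam 2: φ=-45°, α=60°
  dir = (cos 60°, sin 60°) = (0.5000, 0.8660); from cell (2,6)
  next x-line at t=0.3400, next y-line at t=0.9122; Δt_x=2.0000, Δt_y=1.1547
    x: enter (3,6) at t=0.3400 ← occupied
  → r_2 = 0.3400
beam 3: φ=45°, α=150°
  dir = (cos 150°, sin 150°) = (-0.8660, 0.5000); from cell (2,6)
  next x-line at t=0.9584, next y-line at t=1.5800; Δt_x=1.1547, Δt_y=2.0000
    x: enter (1,6) at t=0.9584
    y: enter (1,7) at t=1.5800
    x: enter (0,7) at t=2.1131 ← occupied
  → r_3 = 2.1131
beam 4: φ=90°, α=195°
  dir = (cos 195°, sin 195°) = (-0.9659, -0.2588); from cell (2,6)
  next x-line at t=0.8593, next y-line at t=0.8114; Δt_x=1.0353, Δt_y=3.8637
    y: enter (2,5) at t=0.8114
    x: enter (1,5) at t=0.8593
    x: enter (0,5) at t=1.8946 ← occupied
  → r_4 = 1.8946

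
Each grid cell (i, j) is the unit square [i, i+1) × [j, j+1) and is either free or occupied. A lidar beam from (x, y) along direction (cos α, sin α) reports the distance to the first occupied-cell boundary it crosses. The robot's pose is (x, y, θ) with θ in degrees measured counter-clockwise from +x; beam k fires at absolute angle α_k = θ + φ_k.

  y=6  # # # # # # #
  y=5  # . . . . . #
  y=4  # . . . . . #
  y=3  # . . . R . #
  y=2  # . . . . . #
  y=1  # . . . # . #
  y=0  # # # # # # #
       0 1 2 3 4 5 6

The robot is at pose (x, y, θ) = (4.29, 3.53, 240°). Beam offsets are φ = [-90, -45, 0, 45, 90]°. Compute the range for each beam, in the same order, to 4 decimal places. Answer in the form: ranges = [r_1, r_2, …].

beam 1: φ=-90°, α=150°
  dir = (cos 150°, sin 150°) = (-0.8660, 0.5000); from cell (4,3)
  next x-line at t=0.3349, next y-line at t=0.9400; Δt_x=1.1547, Δt_y=2.0000
    x: enter (3,3) at t=0.3349
    y: enter (3,4) at t=0.9400
    x: enter (2,4) at t=1.4896
    x: enter (1,4) at t=2.6443
    y: enter (1,5) at t=2.9400
    x: enter (0,5) at t=3.7990 ← occupied
  → r_1 = 3.7990
beam 2: φ=-45°, α=195°
  dir = (cos 195°, sin 195°) = (-0.9659, -0.2588); from cell (4,3)
  next x-line at t=0.3002, next y-line at t=2.0478; Δt_x=1.0353, Δt_y=3.8637
    x: enter (3,3) at t=0.3002
    x: enter (2,3) at t=1.3355
    y: enter (2,2) at t=2.0478
    x: enter (1,2) at t=2.3708
    x: enter (0,2) at t=3.4061 ← occupied
  → r_2 = 3.4061
beam 3: φ=0°, α=240°
  dir = (cos 240°, sin 240°) = (-0.5000, -0.8660); from cell (4,3)
  next x-line at t=0.5800, next y-line at t=0.6120; Δt_x=2.0000, Δt_y=1.1547
    x: enter (3,3) at t=0.5800
    y: enter (3,2) at t=0.6120
    y: enter (3,1) at t=1.7667
    x: enter (2,1) at t=2.5800
    y: enter (2,0) at t=2.9214 ← occupied
  → r_3 = 2.9214
beam 4: φ=45°, α=285°
  dir = (cos 285°, sin 285°) = (0.2588, -0.9659); from cell (4,3)
  next x-line at t=2.7432, next y-line at t=0.5487; Δt_x=3.8637, Δt_y=1.0353
    y: enter (4,2) at t=0.5487
    y: enter (4,1) at t=1.5840 ← occupied
  → r_4 = 1.5840
beam 5: φ=90°, α=330°
  dir = (cos 330°, sin 330°) = (0.8660, -0.5000); from cell (4,3)
  next x-line at t=0.8198, next y-line at t=1.0600; Δt_x=1.1547, Δt_y=2.0000
    x: enter (5,3) at t=0.8198
    y: enter (5,2) at t=1.0600
    x: enter (6,2) at t=1.9745 ← occupied
  → r_5 = 1.9745

ranges = [3.7990, 3.4061, 2.9214, 1.5840, 1.9745]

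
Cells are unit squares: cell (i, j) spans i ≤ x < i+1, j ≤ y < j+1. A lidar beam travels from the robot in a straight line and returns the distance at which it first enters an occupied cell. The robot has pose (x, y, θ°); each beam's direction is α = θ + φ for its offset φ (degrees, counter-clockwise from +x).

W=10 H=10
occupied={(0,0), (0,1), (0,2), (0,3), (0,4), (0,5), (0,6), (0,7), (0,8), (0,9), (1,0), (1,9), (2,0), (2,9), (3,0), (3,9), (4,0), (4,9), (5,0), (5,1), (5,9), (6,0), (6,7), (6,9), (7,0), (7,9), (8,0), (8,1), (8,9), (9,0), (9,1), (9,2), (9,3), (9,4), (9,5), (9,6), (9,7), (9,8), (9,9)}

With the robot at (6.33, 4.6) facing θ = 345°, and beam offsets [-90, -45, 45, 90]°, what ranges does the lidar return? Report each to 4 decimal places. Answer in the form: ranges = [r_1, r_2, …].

ranges = [2.6917, 3.3400, 3.0831, 2.4847]

beam 1: φ=-90°, α=255°
  direction (-0.2588, -0.9659); cell (6,4); t to first gridline: x 1.2750, y 0.6212 (then +3.8637 / +1.0353)
    (6,3) via y @ 0.6212
    (5,3) via x @ 1.2750
    (5,2) via y @ 1.6564
    (5,1) via y @ 2.6917  # hit
  → r_1 = 2.6917
beam 2: φ=-45°, α=300°
  direction (0.5000, -0.8660); cell (6,4); t to first gridline: x 1.3400, y 0.6928 (then +2.0000 / +1.1547)
    (6,3) via y @ 0.6928
    (7,3) via x @ 1.3400
    (7,2) via y @ 1.8475
    (7,1) via y @ 3.0022
    (8,1) via x @ 3.3400  # hit
  → r_2 = 3.3400
beam 3: φ=45°, α=30°
  direction (0.8660, 0.5000); cell (6,4); t to first gridline: x 0.7736, y 0.8000 (then +1.1547 / +2.0000)
    (7,4) via x @ 0.7736
    (7,5) via y @ 0.8000
    (8,5) via x @ 1.9283
    (8,6) via y @ 2.8000
    (9,6) via x @ 3.0831  # hit
  → r_3 = 3.0831
beam 4: φ=90°, α=75°
  direction (0.2588, 0.9659); cell (6,4); t to first gridline: x 2.5887, y 0.4141 (then +3.8637 / +1.0353)
    (6,5) via y @ 0.4141
    (6,6) via y @ 1.4494
    (6,7) via y @ 2.4847  # hit
  → r_4 = 2.4847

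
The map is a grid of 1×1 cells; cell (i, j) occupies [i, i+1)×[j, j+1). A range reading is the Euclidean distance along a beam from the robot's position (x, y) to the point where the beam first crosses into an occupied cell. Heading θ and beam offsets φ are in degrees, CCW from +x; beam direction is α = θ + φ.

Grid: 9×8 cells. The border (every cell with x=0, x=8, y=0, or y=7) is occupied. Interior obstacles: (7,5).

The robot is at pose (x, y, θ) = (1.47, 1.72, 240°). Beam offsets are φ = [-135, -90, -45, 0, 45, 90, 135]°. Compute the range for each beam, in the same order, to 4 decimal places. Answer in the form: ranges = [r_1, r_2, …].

ranges = [1.8159, 0.5427, 0.4866, 0.8314, 0.7454, 1.4400, 6.7604]

beam 1: φ=-135°, α=105°
  d=(-0.2588,0.9659)  start (1,1)  tX=1.8159 tY=0.2899  stride 1/|dx|=3.8637 1/|dy|=1.0353
    cross y-line → (1,2), t=0.2899
    cross y-line → (1,3), t=1.3252
    cross x-line → (0,3), t=1.8159 (wall)
  → r_1 = 1.8159
beam 2: φ=-90°, α=150°
  d=(-0.8660,0.5000)  start (1,1)  tX=0.5427 tY=0.5600  stride 1/|dx|=1.1547 1/|dy|=2.0000
    cross x-line → (0,1), t=0.5427 (wall)
  → r_2 = 0.5427
beam 3: φ=-45°, α=195°
  d=(-0.9659,-0.2588)  start (1,1)  tX=0.4866 tY=2.7819  stride 1/|dx|=1.0353 1/|dy|=3.8637
    cross x-line → (0,1), t=0.4866 (wall)
  → r_3 = 0.4866
beam 4: φ=0°, α=240°
  d=(-0.5000,-0.8660)  start (1,1)  tX=0.9400 tY=0.8314  stride 1/|dx|=2.0000 1/|dy|=1.1547
    cross y-line → (1,0), t=0.8314 (wall)
  → r_4 = 0.8314
beam 5: φ=45°, α=285°
  d=(0.2588,-0.9659)  start (1,1)  tX=2.0478 tY=0.7454  stride 1/|dx|=3.8637 1/|dy|=1.0353
    cross y-line → (1,0), t=0.7454 (wall)
  → r_5 = 0.7454
beam 6: φ=90°, α=330°
  d=(0.8660,-0.5000)  start (1,1)  tX=0.6120 tY=1.4400  stride 1/|dx|=1.1547 1/|dy|=2.0000
    cross x-line → (2,1), t=0.6120
    cross y-line → (2,0), t=1.4400 (wall)
  → r_6 = 1.4400
beam 7: φ=135°, α=15°
  d=(0.9659,0.2588)  start (1,1)  tX=0.5487 tY=1.0818  stride 1/|dx|=1.0353 1/|dy|=3.8637
    cross x-line → (2,1), t=0.5487
    cross y-line → (2,2), t=1.0818
    cross x-line → (3,2), t=1.5840
    cross x-line → (4,2), t=2.6192
    cross x-line → (5,2), t=3.6545
    cross x-line → (6,2), t=4.6898
    cross y-line → (6,3), t=4.9455
    cross x-line → (7,3), t=5.7251
    cross x-line → (8,3), t=6.7604 (wall)
  → r_7 = 6.7604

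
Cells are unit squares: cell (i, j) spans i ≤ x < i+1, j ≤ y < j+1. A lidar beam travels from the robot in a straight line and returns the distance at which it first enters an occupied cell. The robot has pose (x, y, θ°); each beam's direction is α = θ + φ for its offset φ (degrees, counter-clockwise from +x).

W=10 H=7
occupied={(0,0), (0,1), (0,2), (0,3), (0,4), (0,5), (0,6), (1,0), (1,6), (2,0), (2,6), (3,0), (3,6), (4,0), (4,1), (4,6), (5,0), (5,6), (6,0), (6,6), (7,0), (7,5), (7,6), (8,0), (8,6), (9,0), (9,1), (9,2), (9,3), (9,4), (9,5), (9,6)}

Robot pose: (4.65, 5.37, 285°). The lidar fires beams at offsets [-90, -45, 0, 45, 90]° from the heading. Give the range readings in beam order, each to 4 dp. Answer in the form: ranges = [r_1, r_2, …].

beam 1: φ=-90°, α=195°
  d=(-0.9659,-0.2588)  start (4,5)  tX=0.6729 tY=1.4296  stride 1/|dx|=1.0353 1/|dy|=3.8637
    cross x-line → (3,5), t=0.6729
    cross y-line → (3,4), t=1.4296
    cross x-line → (2,4), t=1.7082
    cross x-line → (1,4), t=2.7435
    cross x-line → (0,4), t=3.7788 (wall)
  → r_1 = 3.7788
beam 2: φ=-45°, α=240°
  d=(-0.5000,-0.8660)  start (4,5)  tX=1.3000 tY=0.4272  stride 1/|dx|=2.0000 1/|dy|=1.1547
    cross y-line → (4,4), t=0.4272
    cross x-line → (3,4), t=1.3000
    cross y-line → (3,3), t=1.5819
    cross y-line → (3,2), t=2.7366
    cross x-line → (2,2), t=3.3000
    cross y-line → (2,1), t=3.8913
    cross y-line → (2,0), t=5.0460 (wall)
  → r_2 = 5.0460
beam 3: φ=0°, α=285°
  d=(0.2588,-0.9659)  start (4,5)  tX=1.3523 tY=0.3831  stride 1/|dx|=3.8637 1/|dy|=1.0353
    cross y-line → (4,4), t=0.3831
    cross x-line → (5,4), t=1.3523
    cross y-line → (5,3), t=1.4183
    cross y-line → (5,2), t=2.4536
    cross y-line → (5,1), t=3.4889
    cross y-line → (5,0), t=4.5242 (wall)
  → r_3 = 4.5242
beam 4: φ=45°, α=330°
  d=(0.8660,-0.5000)  start (4,5)  tX=0.4041 tY=0.7400  stride 1/|dx|=1.1547 1/|dy|=2.0000
    cross x-line → (5,5), t=0.4041
    cross y-line → (5,4), t=0.7400
    cross x-line → (6,4), t=1.5588
    cross x-line → (7,4), t=2.7135
    cross y-line → (7,3), t=2.7400
    cross x-line → (8,3), t=3.8682
    cross y-line → (8,2), t=4.7400
    cross x-line → (9,2), t=5.0229 (wall)
  → r_4 = 5.0229
beam 5: φ=90°, α=15°
  d=(0.9659,0.2588)  start (4,5)  tX=0.3623 tY=2.4341  stride 1/|dx|=1.0353 1/|dy|=3.8637
    cross x-line → (5,5), t=0.3623
    cross x-line → (6,5), t=1.3976
    cross x-line → (7,5), t=2.4329 (wall)
  → r_5 = 2.4329

ranges = [3.7788, 5.0460, 4.5242, 5.0229, 2.4329]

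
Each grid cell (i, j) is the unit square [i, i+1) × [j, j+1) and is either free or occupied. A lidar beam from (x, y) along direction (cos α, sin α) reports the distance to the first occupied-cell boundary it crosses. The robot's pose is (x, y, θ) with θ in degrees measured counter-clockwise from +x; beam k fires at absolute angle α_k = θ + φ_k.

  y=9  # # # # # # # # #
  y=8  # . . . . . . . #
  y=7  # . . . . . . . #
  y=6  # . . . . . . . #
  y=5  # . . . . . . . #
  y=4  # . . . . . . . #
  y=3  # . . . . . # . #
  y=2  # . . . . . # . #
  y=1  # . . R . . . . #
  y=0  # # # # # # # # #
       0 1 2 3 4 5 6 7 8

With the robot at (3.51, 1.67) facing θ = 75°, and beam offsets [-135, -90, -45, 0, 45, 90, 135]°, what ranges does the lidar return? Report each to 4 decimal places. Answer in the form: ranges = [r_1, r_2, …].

ranges = [0.7736, 2.5887, 2.8752, 7.5886, 5.0200, 2.5985, 1.3400]

beam 1: φ=-135°, α=300°
  cosα=0.5000 sinα=-0.8660 | (3,1) | tMaxX 0.9800 tMaxY 0.7736 | tΔX 2.0000 tΔY 1.1547
    t=0.7736 [y] (3,0) — stop
  → r_1 = 0.7736
beam 2: φ=-90°, α=345°
  cosα=0.9659 sinα=-0.2588 | (3,1) | tMaxX 0.5073 tMaxY 2.5887 | tΔX 1.0353 tΔY 3.8637
    t=0.5073 [x] (4,1)
    t=1.5426 [x] (5,1)
    t=2.5778 [x] (6,1)
    t=2.5887 [y] (6,0) — stop
  → r_2 = 2.5887
beam 3: φ=-45°, α=30°
  cosα=0.8660 sinα=0.5000 | (3,1) | tMaxX 0.5658 tMaxY 0.6600 | tΔX 1.1547 tΔY 2.0000
    t=0.5658 [x] (4,1)
    t=0.6600 [y] (4,2)
    t=1.7205 [x] (5,2)
    t=2.6600 [y] (5,3)
    t=2.8752 [x] (6,3) — stop
  → r_3 = 2.8752
beam 4: φ=0°, α=75°
  cosα=0.2588 sinα=0.9659 | (3,1) | tMaxX 1.8932 tMaxY 0.3416 | tΔX 3.8637 tΔY 1.0353
    t=0.3416 [y] (3,2)
    t=1.3769 [y] (3,3)
    t=1.8932 [x] (4,3)
    t=2.4122 [y] (4,4)
    t=3.4475 [y] (4,5)
    t=4.4827 [y] (4,6)
    t=5.5180 [y] (4,7)
    t=5.7569 [x] (5,7)
    t=6.5533 [y] (5,8)
    t=7.5886 [y] (5,9) — stop
  → r_4 = 7.5886
beam 5: φ=45°, α=120°
  cosα=-0.5000 sinα=0.8660 | (3,1) | tMaxX 1.0200 tMaxY 0.3811 | tΔX 2.0000 tΔY 1.1547
    t=0.3811 [y] (3,2)
    t=1.0200 [x] (2,2)
    t=1.5358 [y] (2,3)
    t=2.6905 [y] (2,4)
    t=3.0200 [x] (1,4)
    t=3.8452 [y] (1,5)
    t=4.9999 [y] (1,6)
    t=5.0200 [x] (0,6) — stop
  → r_5 = 5.0200
beam 6: φ=90°, α=165°
  cosα=-0.9659 sinα=0.2588 | (3,1) | tMaxX 0.5280 tMaxY 1.2750 | tΔX 1.0353 tΔY 3.8637
    t=0.5280 [x] (2,1)
    t=1.2750 [y] (2,2)
    t=1.5633 [x] (1,2)
    t=2.5985 [x] (0,2) — stop
  → r_6 = 2.5985
beam 7: φ=135°, α=210°
  cosα=-0.8660 sinα=-0.5000 | (3,1) | tMaxX 0.5889 tMaxY 1.3400 | tΔX 1.1547 tΔY 2.0000
    t=0.5889 [x] (2,1)
    t=1.3400 [y] (2,0) — stop
  → r_7 = 1.3400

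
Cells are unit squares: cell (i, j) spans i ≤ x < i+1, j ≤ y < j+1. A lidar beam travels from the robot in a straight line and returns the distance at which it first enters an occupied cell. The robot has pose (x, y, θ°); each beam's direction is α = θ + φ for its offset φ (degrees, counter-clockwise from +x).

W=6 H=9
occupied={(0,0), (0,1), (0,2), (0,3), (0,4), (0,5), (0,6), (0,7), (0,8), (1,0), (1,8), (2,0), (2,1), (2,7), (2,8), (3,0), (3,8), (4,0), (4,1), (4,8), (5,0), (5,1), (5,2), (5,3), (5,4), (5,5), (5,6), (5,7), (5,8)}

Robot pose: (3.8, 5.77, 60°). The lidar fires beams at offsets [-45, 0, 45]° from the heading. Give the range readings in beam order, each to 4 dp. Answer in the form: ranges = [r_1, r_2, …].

beam 1: φ=-45°, α=15°
  cosα=0.9659 sinα=0.2588 | (3,5) | tMaxX 0.2071 tMaxY 0.8887 | tΔX 1.0353 tΔY 3.8637
    t=0.2071 [x] (4,5)
    t=0.8887 [y] (4,6)
    t=1.2423 [x] (5,6) — stop
  → r_1 = 1.2423
beam 2: φ=0°, α=60°
  cosα=0.5000 sinα=0.8660 | (3,5) | tMaxX 0.4000 tMaxY 0.2656 | tΔX 2.0000 tΔY 1.1547
    t=0.2656 [y] (3,6)
    t=0.4000 [x] (4,6)
    t=1.4203 [y] (4,7)
    t=2.4000 [x] (5,7) — stop
  → r_2 = 2.4000
beam 3: φ=45°, α=105°
  cosα=-0.2588 sinα=0.9659 | (3,5) | tMaxX 3.0910 tMaxY 0.2381 | tΔX 3.8637 tΔY 1.0353
    t=0.2381 [y] (3,6)
    t=1.2734 [y] (3,7)
    t=2.3087 [y] (3,8) — stop
  → r_3 = 2.3087

ranges = [1.2423, 2.4000, 2.3087]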